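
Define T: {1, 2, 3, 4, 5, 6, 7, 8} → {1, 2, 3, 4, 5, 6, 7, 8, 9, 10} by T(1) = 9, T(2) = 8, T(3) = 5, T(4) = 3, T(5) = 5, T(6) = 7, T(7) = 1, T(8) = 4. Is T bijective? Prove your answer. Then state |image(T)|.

T(3) = 5 = T(5) with 3 ≠ 5, so T is not injective, hence not bijective.
The image of T is {1, 3, 4, 5, 7, 8, 9}, which has 7 elements.

7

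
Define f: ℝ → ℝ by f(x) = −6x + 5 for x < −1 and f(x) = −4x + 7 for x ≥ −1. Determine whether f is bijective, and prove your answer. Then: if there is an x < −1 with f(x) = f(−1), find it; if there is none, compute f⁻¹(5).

Both pieces are strictly decreasing (slopes −6 and −4), so each is injective on its own interval.
The left piece maps (−∞, −1) onto (11, ∞); the right piece maps [−1, ∞) onto (−∞, 11].
Since 11 = 11, the images partition ℝ: f is injective and surjective, hence bijective.
Because the two images are disjoint, no x < −1 has f(x) = f(−1), so we compute f⁻¹(5): 5 lies in (−∞, 11], so solve −4x + 7 = 5: x = (5 − 7)/(−4) = 1/2.

1/2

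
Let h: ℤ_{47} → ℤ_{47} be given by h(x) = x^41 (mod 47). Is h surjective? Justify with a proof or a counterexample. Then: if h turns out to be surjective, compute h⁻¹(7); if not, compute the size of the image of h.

18

Since 47 is prime, the nonzero elements of ℤ_{47} form a cyclic group of order 46.
As gcd(41, 46) = 1, raising to the 41st power is a bijection on this group: if u^41 ≡ v^41 then (uv^{−1})^41 = 1, and the only element of order dividing gcd(41, 46) = 1 is 1, so u = v.
With h(0) = 0 this makes h injective on all of ℤ_{47}, hence bijective (finite equal-size domain and codomain). In particular h is surjective.
Since h is surjective, we find the preimage of 7. The inverse of x ↦ x^41 on (ℤ_{47})^× is x ↦ x^9, because 41·9 = 369 = 8·46 + 1 ≡ 1 (mod 46) and x^{46} = 1 for x ≠ 0 (Fermat). So h⁻¹(7) = 7^9 mod 47.
Repeated squaring mod 47: 7^1 ≡ 7, 7^2 ≡ 7² = 49 ≡ 2, 7^4 ≡ 2² = 4, 7^8 ≡ 4² = 16. Since 9 = 8 + 1, 7^9 ≡ 16·7: 16·7 = 112 ≡ 18. So 7^9 ≡ 18 (mod 47).
Hence h⁻¹(7) = 18.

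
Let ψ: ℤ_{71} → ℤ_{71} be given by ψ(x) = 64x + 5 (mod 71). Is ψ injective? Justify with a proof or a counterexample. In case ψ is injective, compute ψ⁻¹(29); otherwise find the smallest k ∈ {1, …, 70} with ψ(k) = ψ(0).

27

Suppose ψ(a) = ψ(b) in ℤ_{71}. Then 64a + 5 ≡ 64b + 5 (mod 71), so 64(a − b) ≡ 0 (mod 71).
Since gcd(64, 71) = 1, 64 is invertible modulo 71, thus a − b ≡ 0 (mod 71), i.e. a = b.
So ψ is injective.
We now compute 64⁻¹ mod 71 explicitly. Euclid's algorithm: 71 = 1·64 + 7, 64 = 9·7 + 1; back-substituting gives 1 = 10·64 − 9·71, so 64⁻¹ ≡ 10 (mod 71).
Since ψ is injective, we find ψ⁻¹(29): we need 64x ≡ 29 − 5 ≡ 24 (mod 71). Using 64⁻¹ = 10: x ≡ 10·24 = 240 = 3·71 + 27, so x = 27.
Check: ψ(27) = 64·27 + 5 = 1733 = 24·71 + 29 ≡ 29 (mod 71).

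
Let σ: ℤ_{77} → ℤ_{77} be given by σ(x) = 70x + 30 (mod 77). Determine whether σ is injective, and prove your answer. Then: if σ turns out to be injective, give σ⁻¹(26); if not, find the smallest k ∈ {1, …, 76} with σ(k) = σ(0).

11

We have gcd(70, 77) = 7 > 1. Taking u = 0 and v = 11: σ(0) = 30 and σ(11) = 70·11 + 30 = 800 ≡ 30 (mod 77).
So σ(0) = σ(11) while 0 ≠ 11, so σ is not injective.
Since σ is not injective, we find the least positive k with σ(k) = σ(0): this means 70k ≡ 0 (mod 77), i.e. 77 ∣ 70k. Since gcd(70, 77) = 7, dividing through by 7 this holds exactly when 11 ∣ 10k, and as gcd(10, 11) = 1, exactly when 11 ∣ k.
The smallest positive such k is 11.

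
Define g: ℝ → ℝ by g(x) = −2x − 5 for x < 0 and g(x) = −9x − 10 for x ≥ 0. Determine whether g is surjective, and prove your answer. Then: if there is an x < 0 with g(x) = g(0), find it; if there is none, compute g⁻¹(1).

Both pieces are strictly decreasing (slopes −2 and −9), so each is injective on its own interval.
The left piece maps (−∞, 0) onto (−5, ∞); the right piece maps [0, ∞) onto (−∞, −10].
The union (−5, ∞) ∪ (−∞, −10] omits the interval between −5 and −10; in particular −5 has no preimage. So g is not surjective.
Because the two images are disjoint, no x < 0 has g(x) = g(0), so we compute g⁻¹(1): 1 lies in (−5, ∞), so solve −2x − 5 = 1: x = (1 + 5)/(−2) = −3.

-3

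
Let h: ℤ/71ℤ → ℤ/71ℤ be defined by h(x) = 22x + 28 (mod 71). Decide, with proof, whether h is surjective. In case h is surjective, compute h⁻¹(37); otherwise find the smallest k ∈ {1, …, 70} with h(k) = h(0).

23

Since gcd(22, 71) = 1, 22 is invertible modulo 71. Euclid's algorithm: 71 = 3·22 + 5, 22 = 4·5 + 2, 5 = 2·2 + 1; back-substituting gives 1 = 42·22 − 13·71, so 22⁻¹ ≡ 42 (mod 71).
Then y ↦ 42(y − 28) is a two-sided inverse to h, so every y ∈ ℤ/71ℤ has a preimage.
Hence h is surjective.
Since h is surjective, we find h⁻¹(37): we need 22x ≡ 37 − 28 ≡ 9 (mod 71). Using 22⁻¹ = 42: x ≡ 42·9 = 378 = 5·71 + 23, so x = 23.
Check: h(23) = 22·23 + 28 = 534 = 7·71 + 37 ≡ 37 (mod 71).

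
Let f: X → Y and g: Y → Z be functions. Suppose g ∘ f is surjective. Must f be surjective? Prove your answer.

not surjective

No. Take X = {0, 1, 2}, Y = {0, 1, 2, 3}, Z = {0}, f(a) = 0 for every a ∈ X, and g(b) = 0 for every b ∈ Y.
Then g ∘ f is surjective onto {0}, but 3 ∈ Y has no preimage under f, so f is not surjective.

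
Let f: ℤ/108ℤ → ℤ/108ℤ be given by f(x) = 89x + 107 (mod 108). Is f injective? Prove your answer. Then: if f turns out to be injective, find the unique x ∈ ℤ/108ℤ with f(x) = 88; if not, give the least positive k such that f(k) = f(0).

1

Recall: f is injective when f(x_1) = f(x_2) forces x_1 = x_2.
If f(x_1) = f(x_2), then 89x_1 ≡ 89x_2 (mod 108). Because gcd(89, 108) = 1, we may cancel 89 to get x_1 ≡ x_2 (mod 108).
So f is injective.
We now compute 89⁻¹ mod 108 explicitly. Euclid's algorithm: 108 = 1·89 + 19, 89 = 4·19 + 13, 19 = 1·13 + 6, 13 = 2·6 + 1; back-substituting gives 1 = 17·89 − 14·108, so 89⁻¹ ≡ 17 (mod 108).
Since f is injective, we find f⁻¹(88): we need 89x ≡ 88 − 107 ≡ 89 (mod 108). Using 89⁻¹ = 17: x ≡ 17·89 = 1513 = 14·108 + 1, so x = 1.
Check: f(1) = 89·1 + 107 = 196 = 1·108 + 88 ≡ 88 (mod 108).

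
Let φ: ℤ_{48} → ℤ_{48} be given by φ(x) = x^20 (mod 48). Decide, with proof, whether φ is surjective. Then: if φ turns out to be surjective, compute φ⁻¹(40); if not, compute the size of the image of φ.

4

φ(2): Repeated squaring mod 48: 2^1 ≡ 2, 2^2 ≡ 2² = 4, 2^4 ≡ 4² = 16, 2^8 ≡ 16² = 256 ≡ 16, 2^16 ≡ 16² = 256 ≡ 16. Since 20 = 16 + 4, 2^20 ≡ 16·16: 16·16 = 256 ≡ 16. So 2^20 ≡ 16 (mod 48).
φ(4): Repeated squaring mod 48: 4^1 ≡ 4, 4^2 ≡ 4² = 16, 4^4 ≡ 16² = 256 ≡ 16, 4^8 ≡ 16² = 256 ≡ 16, 4^16 ≡ 16² = 256 ≡ 16. Since 20 = 16 + 4, 4^20 ≡ 16·16: 16·16 = 256 ≡ 16. So 4^20 ≡ 16 (mod 48).
So φ(2) = φ(4) = 16 while 2 ≠ 4, so φ is not injective.
A non-injective map from the 48-element set ℤ_{48} to itself takes at most 47 distinct values, so it cannot be surjective. Hence φ is not surjective.
Since φ is not surjective, we determine |image(φ)|. Computing x^20 mod 48 for each x (by repeated squaring, reducing mod 48 at every step), the values φ(0), φ(1), …, φ(47) are: 0, 1, 16, 33, 16, 1, 0, 1, 16, 33, 16, 1, 0, 1, 16, 33, 16, 1, 0, 1, 16, 33, 16, 1, 0, 1, 16, 33, 16, 1, 0, 1, 16, 33, 16, 1, 0, 1, 16, 33, 16, 1, 0, 1, 16, 33, 16, 1.
The distinct values are {0, 1, 16, 33}; there are 4 of them.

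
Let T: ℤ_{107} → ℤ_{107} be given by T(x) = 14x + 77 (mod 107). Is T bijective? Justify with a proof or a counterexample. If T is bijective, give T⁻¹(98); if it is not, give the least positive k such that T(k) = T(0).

55

Suppose T(a) = T(b) in ℤ_{107}. Then 14a + 77 ≡ 14b + 77 (mod 107), hence 14(a − b) ≡ 0 (mod 107).
Since gcd(14, 107) = 1, 14 is invertible modulo 107, so a − b ≡ 0 (mod 107), i.e. a = b.
We now compute 14⁻¹ mod 107 explicitly. Euclid's algorithm: 107 = 7·14 + 9, 14 = 1·9 + 5, 9 = 1·5 + 4, 5 = 1·4 + 1; back-substituting gives 1 = 23·14 − 3·107, so 14⁻¹ ≡ 23 (mod 107).
For any y ∈ ℤ_{107}, x = 23(y − 77) mod 107 satisfies T(x) = 14·23(y − 77) + 77 ≡ y (since 14·23 ≡ 1 mod 107). So every y has a preimage.
Therefore T is bijective.
Since T is bijective, we find T⁻¹(98): we need 14x ≡ 98 − 77 ≡ 21 (mod 107). Using 14⁻¹ = 23: x ≡ 23·21 = 483 = 4·107 + 55, so x = 55.
Check: T(55) = 14·55 + 77 = 847 = 7·107 + 98 ≡ 98 (mod 107).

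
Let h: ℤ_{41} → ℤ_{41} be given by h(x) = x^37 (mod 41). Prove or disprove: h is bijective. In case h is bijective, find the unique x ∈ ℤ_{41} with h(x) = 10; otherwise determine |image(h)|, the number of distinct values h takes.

Since 41 is prime, the nonzero elements of ℤ_{41} form a cyclic group of order 40.
As gcd(37, 40) = 1, raising to the 37th power is a bijection on this group: if x_1^37 ≡ x_2^37 then (x_1x_2^{−1})^37 = 1, and the only element of order dividing gcd(37, 40) = 1 is 1, so x_1 = x_2.
With h(0) = 0 this makes h injective on all of ℤ_{41}, hence bijective (finite equal-size domain and codomain). In particular h is bijective.
Since h is bijective, we find the preimage of 10. The inverse of x ↦ x^37 on (ℤ_{41})^× is x ↦ x^13, because 37·13 = 481 = 12·40 + 1 ≡ 1 (mod 40) and x^{40} = 1 for x ≠ 0 (Fermat). So h⁻¹(10) = 10^13 mod 41.
Repeated squaring mod 41: 10^1 ≡ 10, 10^2 ≡ 10² = 100 ≡ 18, 10^4 ≡ 18² = 324 ≡ 37, 10^8 ≡ 37² = 1369 ≡ 16. Since 13 = 8 + 4 + 1, 10^13 ≡ 16·37·10: 16·37 = 592 ≡ 18, then 18·10 = 180 ≡ 16. So 10^13 ≡ 16 (mod 41).
Hence h⁻¹(10) = 16.

16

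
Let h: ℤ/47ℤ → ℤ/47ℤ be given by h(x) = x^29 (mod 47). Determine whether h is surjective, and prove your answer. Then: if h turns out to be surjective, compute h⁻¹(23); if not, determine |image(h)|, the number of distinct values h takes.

44

Since 47 is prime, the nonzero elements of ℤ/47ℤ form a cyclic group of order 46.
As gcd(29, 46) = 1, raising to the 29th power is a bijection on this group: if s^29 ≡ t^29 then (st^{−1})^29 = 1, and the only element of order dividing gcd(29, 46) = 1 is 1, so s = t.
With h(0) = 0 this makes h injective on all of ℤ/47ℤ, hence bijective (finite equal-size domain and codomain). In particular h is surjective.
Since h is surjective, we find the preimage of 23. The inverse of x ↦ x^29 on (ℤ/47ℤ)^× is x ↦ x^27, because 29·27 = 783 = 17·46 + 1 ≡ 1 (mod 46) and x^{46} = 1 for x ≠ 0 (Fermat). So h⁻¹(23) = 23^27 mod 47.
Repeated squaring mod 47: 23^1 ≡ 23, 23^2 ≡ 23² = 529 ≡ 12, 23^4 ≡ 12² = 144 ≡ 3, 23^8 ≡ 3² = 9, 23^16 ≡ 9² = 81 ≡ 34. Since 27 = 16 + 8 + 2 + 1, 23^27 ≡ 34·9·12·23: 34·9 = 306 ≡ 24, then 24·12 = 288 ≡ 6, then 6·23 = 138 ≡ 44. So 23^27 ≡ 44 (mod 47).
Hence h⁻¹(23) = 44.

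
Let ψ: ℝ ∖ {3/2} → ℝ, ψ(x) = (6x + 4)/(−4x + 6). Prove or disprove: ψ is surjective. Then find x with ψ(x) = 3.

If ψ(x) = −3/2, cross-multiplying gives −4(6x + 4) = 6(−4x + 6), which simplifies to −16 = 36 — false.  So −3/2 has no preimage and ψ is not surjective.
Solving ψ(x) = 3: cross-multiplying gives 6x + 4 = 3(−4x + 6), which rearranges to 18x = 14, so x = 7/9.

7/9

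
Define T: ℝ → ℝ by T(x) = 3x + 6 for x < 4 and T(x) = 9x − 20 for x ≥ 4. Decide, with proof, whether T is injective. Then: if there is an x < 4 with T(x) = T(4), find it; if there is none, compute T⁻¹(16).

Both pieces are strictly increasing (slopes 3 and 9), so each is injective on its own interval.
The left piece maps (−∞, 4) onto (−∞, 18); the right piece maps [4, ∞) onto [16, ∞).
These images overlap. In particular T(4) = 16 (right piece), and solving 3x + 6 = 16 on the left piece gives x = 10/3 < 4.
So T(10/3) = T(4) with 10/3 ≠ 4, and T is not injective. This x = 10/3 is the requested value below 4.

10/3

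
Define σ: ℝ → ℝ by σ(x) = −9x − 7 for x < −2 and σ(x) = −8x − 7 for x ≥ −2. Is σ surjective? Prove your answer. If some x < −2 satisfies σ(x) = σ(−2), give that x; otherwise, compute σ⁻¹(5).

-3/2

Both pieces are strictly decreasing (slopes −9 and −8), so each is injective on its own interval.
The left piece maps (−∞, −2) onto (11, ∞); the right piece maps [−2, ∞) onto (−∞, 9].
The union (11, ∞) ∪ (−∞, 9] omits the interval between 11 and 9; in particular 11 has no preimage. So σ is not surjective.
Because the two images are disjoint, no x < −2 has σ(x) = σ(−2), so we compute σ⁻¹(5): 5 lies in (−∞, 9], so solve −8x − 7 = 5: x = (5 + 7)/(−8) = −3/2.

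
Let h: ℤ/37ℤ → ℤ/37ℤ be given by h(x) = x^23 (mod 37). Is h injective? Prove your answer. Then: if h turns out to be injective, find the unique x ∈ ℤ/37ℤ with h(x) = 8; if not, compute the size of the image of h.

14

Since 37 is prime, the nonzero elements of ℤ/37ℤ form a cyclic group of order 36.
As gcd(23, 36) = 1, raising to the 23rd power is a bijection on this group: if a^23 ≡ b^23 then (ab^{−1})^23 = 1, and the only element of order dividing gcd(23, 36) = 1 is 1, so a = b.
With h(0) = 0 this makes h injective on all of ℤ/37ℤ, hence bijective (finite equal-size domain and codomain). In particular h is injective.
Since h is injective, we find the preimage of 8. The inverse of x ↦ x^23 on (ℤ/37ℤ)^× is x ↦ x^11, because 23·11 = 253 = 7·36 + 1 ≡ 1 (mod 36) and x^{36} = 1 for x ≠ 0 (Fermat). So h⁻¹(8) = 8^11 mod 37.
Repeated squaring mod 37: 8^1 ≡ 8, 8^2 ≡ 8² = 64 ≡ 27, 8^4 ≡ 27² = 729 ≡ 26, 8^8 ≡ 26² = 676 ≡ 10. Since 11 = 8 + 2 + 1, 8^11 ≡ 10·27·8: 10·27 = 270 ≡ 11, then 11·8 = 88 ≡ 14. So 8^11 ≡ 14 (mod 37).
Hence h⁻¹(8) = 14.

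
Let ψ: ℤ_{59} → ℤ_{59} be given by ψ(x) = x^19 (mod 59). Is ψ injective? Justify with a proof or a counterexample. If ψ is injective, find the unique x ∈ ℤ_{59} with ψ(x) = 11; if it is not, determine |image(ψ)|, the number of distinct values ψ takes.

34

Since 59 is prime, the nonzero elements of ℤ_{59} form a cyclic group of order 58.
As gcd(19, 58) = 1, raising to the 19th power is a bijection on this group: if a^19 ≡ b^19 then (ab^{−1})^19 = 1, and the only element of order dividing gcd(19, 58) = 1 is 1, so a = b.
With ψ(0) = 0 this makes ψ injective on all of ℤ_{59}, hence bijective (finite equal-size domain and codomain). In particular ψ is injective.
Since ψ is injective, we find the preimage of 11. The inverse of x ↦ x^19 on (ℤ_{59})^× is x ↦ x^55, because 19·55 = 1045 = 18·58 + 1 ≡ 1 (mod 58) and x^{58} = 1 for x ≠ 0 (Fermat). So ψ⁻¹(11) = 11^55 mod 59.
Repeated squaring mod 59: 11^1 ≡ 11, 11^2 ≡ 11² = 121 ≡ 3, 11^4 ≡ 3² = 9, 11^8 ≡ 9² = 81 ≡ 22, 11^16 ≡ 22² = 484 ≡ 12, 11^32 ≡ 12² = 144 ≡ 26. Since 55 = 32 + 16 + 4 + 2 + 1, 11^55 ≡ 26·12·9·3·11: 26·12 = 312 ≡ 17, then 17·9 = 153 ≡ 35, then 35·3 = 105 ≡ 46, then 46·11 = 506 ≡ 34. So 11^55 ≡ 34 (mod 59).
Hence ψ⁻¹(11) = 34.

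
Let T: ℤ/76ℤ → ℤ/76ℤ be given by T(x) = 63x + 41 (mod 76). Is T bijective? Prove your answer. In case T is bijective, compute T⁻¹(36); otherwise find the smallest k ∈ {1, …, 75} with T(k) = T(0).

Recall: T is injective if T(s) = T(t) implies s = t.
Suppose T(s) = T(t) in ℤ/76ℤ. Then 63s + 41 ≡ 63t + 41 (mod 76), so 63(s − t) ≡ 0 (mod 76).
Since gcd(63, 76) = 1, 63 is invertible modulo 76, thus s − t ≡ 0 (mod 76), i.e. s = t.
We now compute 63⁻¹ mod 76 explicitly. Euclid's algorithm: 76 = 1·63 + 13, 63 = 4·13 + 11, 13 = 1·11 + 2, 11 = 5·2 + 1; back-substituting gives 1 = 35·63 − 29·76, so 63⁻¹ ≡ 35 (mod 76).
Then y ↦ 35(y − 41) is a two-sided inverse to T, so every y ∈ ℤ/76ℤ has a preimage.
Therefore T is bijective.
Since T is bijective, we compute T⁻¹(36): solve 63x + 41 ≡ 36 (mod 76), i.e. 63x ≡ 71 (mod 76).
Multiplying by 63⁻¹ = 35 gives x ≡ 35·71 = 2485 = 32·76 + 53 ≡ 53 (mod 76).
Check: T(53) = 63·53 + 41 = 3380 = 44·76 + 36 ≡ 36 (mod 76).

53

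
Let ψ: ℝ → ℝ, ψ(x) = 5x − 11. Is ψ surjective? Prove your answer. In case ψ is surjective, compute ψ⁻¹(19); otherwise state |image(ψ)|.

For any y ∈ ℝ, x = (y + 11)/5 satisfies ψ(x) = y.
So ψ is surjective.
Since ψ is surjective, we compute ψ⁻¹(19) = (19 + 11)/5 = 6.

6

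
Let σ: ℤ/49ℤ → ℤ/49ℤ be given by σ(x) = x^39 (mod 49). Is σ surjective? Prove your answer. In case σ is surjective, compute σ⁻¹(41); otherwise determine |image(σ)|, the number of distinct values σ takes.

σ(3): Repeated squaring mod 49: 3^1 ≡ 3, 3^2 ≡ 3² = 9, 3^4 ≡ 9² = 81 ≡ 32, 3^8 ≡ 32² = 1024 ≡ 44, 3^16 ≡ 44² = 1936 ≡ 25, 3^32 ≡ 25² = 625 ≡ 37. Since 39 = 32 + 4 + 2 + 1, 3^39 ≡ 37·32·9·3: 37·32 = 1184 ≡ 8, then 8·9 = 72 ≡ 23, then 23·3 = 69 ≡ 20. So 3^39 ≡ 20 (mod 49).
σ(5): Repeated squaring mod 49: 5^1 ≡ 5, 5^2 ≡ 5² = 25, 5^4 ≡ 25² = 625 ≡ 37, 5^8 ≡ 37² = 1369 ≡ 46, 5^16 ≡ 46² = 2116 ≡ 9, 5^32 ≡ 9² = 81 ≡ 32. Since 39 = 32 + 4 + 2 + 1, 5^39 ≡ 32·37·25·5: 32·37 = 1184 ≡ 8, then 8·25 = 200 ≡ 4, then 4·5 = 20. So 5^39 ≡ 20 (mod 49).
So σ(3) = σ(5) = 20 while 3 ≠ 5, so σ is not injective.
A non-injective map from the 49-element set ℤ/49ℤ to itself takes at most 48 distinct values, so it cannot be surjective. Thus σ is not surjective.
Since σ is not surjective, we determine |image(σ)|. Computing x^39 mod 49 for each x (by repeated squaring, reducing mod 49 at every step), the values σ(0), σ(1), …, σ(48) are: 0, 1, 43, 20, 36, 20, 27, 0, 29, 8, 27, 43, 34, 6, 0, 8, 22, 34, 1, 48, 34, 0, 36, 36, 41, 8, 13, 13, 0, 15, 1, 48, 15, 27, 41, 0, 43, 15, 6, 22, 41, 20, 0, 22, 29, 13, 29, 6, 48.
The distinct values are {0, 1, 6, 8, 13, 15, 20, 22, 27, 29, 34, 36, 41, 43, 48}; there are 15 of them.

15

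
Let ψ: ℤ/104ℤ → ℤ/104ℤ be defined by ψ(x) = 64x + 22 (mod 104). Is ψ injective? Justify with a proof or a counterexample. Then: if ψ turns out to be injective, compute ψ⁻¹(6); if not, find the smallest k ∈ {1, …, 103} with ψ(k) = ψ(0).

13

We have gcd(64, 104) = 8 > 1. Taking a = 0 and b = 13: ψ(0) = 22 and ψ(13) = 64·13 + 22 = 854 ≡ 22 (mod 104).
So ψ(0) = ψ(13) while 0 ≠ 13, hence ψ is not injective.
Since ψ is not injective, we find the least positive k with ψ(k) = ψ(0): this means 64k ≡ 0 (mod 104), i.e. 104 ∣ 64k. Since gcd(64, 104) = 8, dividing through by 8 this holds exactly when 13 ∣ 8k, and as gcd(8, 13) = 1, exactly when 13 ∣ k.
The smallest positive such k is 13.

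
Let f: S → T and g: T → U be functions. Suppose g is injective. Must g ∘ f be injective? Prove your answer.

not injective

No. Take S = {0, 1}, T = U = {0, 1, 2, 3}, f(0) = f(1) = 0, and g = identity (injective).
Then (g ∘ f)(0) = (g ∘ f)(1) = 0 with 0 ≠ 1, so g ∘ f is not injective.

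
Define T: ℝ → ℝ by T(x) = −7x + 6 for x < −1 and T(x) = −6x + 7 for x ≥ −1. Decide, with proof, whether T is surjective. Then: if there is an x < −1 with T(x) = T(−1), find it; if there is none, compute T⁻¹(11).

-2/3

Both pieces are strictly decreasing (slopes −7 and −6), so each is injective on its own interval.
The left piece maps (−∞, −1) onto (13, ∞); the right piece maps [−1, ∞) onto (−∞, 13].
These images together cover ℝ, so T is surjective.
Because the two images are disjoint, no x < −1 has T(x) = T(−1), so we compute T⁻¹(11): 11 lies in (−∞, 13], so solve −6x + 7 = 11: x = (11 − 7)/(−6) = −2/3.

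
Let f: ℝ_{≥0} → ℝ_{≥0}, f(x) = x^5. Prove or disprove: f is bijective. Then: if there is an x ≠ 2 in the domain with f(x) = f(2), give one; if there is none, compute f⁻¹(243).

3

On ℝ_{≥0}, x ↦ x^5 is strictly increasing (injective) and for any y ∈ ℝ_{≥0} the 5th root y^{1/5} lies in ℝ_{≥0} (surjective). So f is bijective.
Since x ↦ x^5 is strictly increasing on ℝ_{≥0}, it is injective there, so no x ≠ 2 in the domain has f(x) = f(2). We therefore compute f⁻¹(243) = 243^{1/5} = 3 (indeed 3^5 = 243).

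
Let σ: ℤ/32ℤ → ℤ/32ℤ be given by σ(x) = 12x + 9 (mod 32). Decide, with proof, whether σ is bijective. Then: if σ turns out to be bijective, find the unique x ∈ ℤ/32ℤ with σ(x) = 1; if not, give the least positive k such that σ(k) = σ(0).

8

By definition, injectivity means: for all u, v in the domain, σ(u) = σ(v) implies u = v.
We have gcd(12, 32) = 4 > 1. Taking u = 0 and v = 8: σ(0) = 9 and σ(8) = 12·8 + 9 = 105 ≡ 9 (mod 32).
So σ(0) = σ(8) while 0 ≠ 8, therefore σ is not injective, hence not bijective.
Since σ is not bijective, we find the least positive k with σ(k) = σ(0): this means 12k ≡ 0 (mod 32), i.e. 32 ∣ 12k. Since gcd(12, 32) = 4, dividing through by 4 this holds exactly when 8 ∣ 3k, and as gcd(3, 8) = 1, exactly when 8 ∣ k.
The smallest positive such k is 8.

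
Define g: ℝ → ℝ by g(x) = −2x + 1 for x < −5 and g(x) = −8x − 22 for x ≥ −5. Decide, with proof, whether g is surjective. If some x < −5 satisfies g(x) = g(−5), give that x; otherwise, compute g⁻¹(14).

Both pieces are strictly decreasing (slopes −2 and −8), so each is injective on its own interval.
The left piece maps (−∞, −5) onto (11, ∞); the right piece maps [−5, ∞) onto (−∞, 18].
The union (11, ∞) ∪ (−∞, 18] covers ℝ, so g is surjective.
For the follow-up: the images overlap, so an x < −5 with g(x) = g(−5) exists. g(−5) = 18; solving −2x + 1 = 18 for x < −5 gives x = (18 − 1)/(−2) = −17/2.

-17/2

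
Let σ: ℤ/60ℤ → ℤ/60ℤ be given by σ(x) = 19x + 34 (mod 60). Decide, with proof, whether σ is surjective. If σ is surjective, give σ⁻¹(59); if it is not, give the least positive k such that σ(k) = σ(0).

55

Since gcd(19, 60) = 1, 19 is invertible modulo 60. Euclid's algorithm: 60 = 3·19 + 3, 19 = 6·3 + 1; back-substituting gives 1 = 19·19 − 6·60, so 19⁻¹ ≡ 19 (mod 60).
Then y ↦ 19(y − 34) is a two-sided inverse to σ, so every y ∈ ℤ/60ℤ has a preimage.
So σ is surjective.
Since σ is surjective, we compute σ⁻¹(59): solve 19x + 34 ≡ 59 (mod 60), i.e. 19x ≡ 25 (mod 60).
Multiplying by 19⁻¹ = 19 gives x ≡ 19·25 = 475 = 7·60 + 55 ≡ 55 (mod 60).
Check: σ(55) = 19·55 + 34 = 1079 = 17·60 + 59 ≡ 59 (mod 60).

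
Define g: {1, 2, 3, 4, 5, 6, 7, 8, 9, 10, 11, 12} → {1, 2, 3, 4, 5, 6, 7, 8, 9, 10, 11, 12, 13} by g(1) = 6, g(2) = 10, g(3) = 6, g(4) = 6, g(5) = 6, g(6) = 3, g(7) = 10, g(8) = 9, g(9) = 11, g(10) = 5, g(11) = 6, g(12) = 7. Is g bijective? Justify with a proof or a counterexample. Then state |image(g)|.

7

g(1) = 6 = g(3) with 1 ≠ 3, so g is not injective, hence not bijective.
The image of g is {3, 5, 6, 7, 9, 10, 11}, which has 7 elements.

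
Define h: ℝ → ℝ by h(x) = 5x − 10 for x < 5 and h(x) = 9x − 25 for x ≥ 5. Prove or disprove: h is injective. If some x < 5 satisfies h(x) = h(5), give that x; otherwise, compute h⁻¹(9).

19/5

Both pieces are strictly increasing (slopes 5 and 9), so each is injective on its own interval.
The left piece maps (−∞, 5) onto (−∞, 15); the right piece maps [5, ∞) onto [20, ∞).
These images are disjoint, so no value is attained by both pieces. So h is injective.
Because the two images are disjoint, no x < 5 has h(x) = h(5), so we compute h⁻¹(9): 9 lies in (−∞, 15), so solve 5x − 10 = 9: x = (9 + 10)/5 = 19/5.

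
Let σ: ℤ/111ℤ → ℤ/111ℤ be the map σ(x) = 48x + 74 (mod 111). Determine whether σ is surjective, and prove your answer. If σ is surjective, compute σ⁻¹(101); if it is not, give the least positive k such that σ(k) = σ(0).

By definition, σ is surjective if every y in the codomain equals σ(x) for some x in the domain.
Since gcd(48, 111) = 3, we have 48x ≡ 0 (mod 3) for all x, so σ(x) ≡ 2 (mod 3).
But 0 ≢ 2 (mod 3), so 0 ∈ ℤ/111ℤ has no preimage. Hence σ is not surjective.
Since σ is not surjective, we find the least positive k with σ(k) = σ(0): this means 48k ≡ 0 (mod 111), i.e. 111 ∣ 48k. Since gcd(48, 111) = 3, dividing through by 3 this holds exactly when 37 ∣ 16k, and as gcd(16, 37) = 1, exactly when 37 ∣ k.
The smallest positive such k is 37.

37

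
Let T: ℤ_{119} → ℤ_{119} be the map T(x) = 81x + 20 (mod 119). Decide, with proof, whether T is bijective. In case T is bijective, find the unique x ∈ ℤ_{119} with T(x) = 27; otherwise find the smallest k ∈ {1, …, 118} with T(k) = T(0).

Suppose T(s) = T(t) in ℤ_{119}. Then 81s + 20 ≡ 81t + 20 (mod 119), thus 81(s − t) ≡ 0 (mod 119).
Since gcd(81, 119) = 1, 81 is invertible modulo 119, so s − t ≡ 0 (mod 119), i.e. s = t.
We now compute 81⁻¹ mod 119 explicitly. Euclid's algorithm: 119 = 1·81 + 38, 81 = 2·38 + 5, 38 = 7·5 + 3, 5 = 1·3 + 2, 3 = 1·2 + 1; back-substituting gives 1 = 72·81 − 49·119, so 81⁻¹ ≡ 72 (mod 119).
Then y ↦ 72(y − 20) is a two-sided inverse to T, so every y ∈ ℤ_{119} has a preimage.
Thus T is bijective.
Since T is bijective, we compute T⁻¹(27): solve 81x + 20 ≡ 27 (mod 119), i.e. 81x ≡ 7 (mod 119).
Multiplying by 81⁻¹ = 72 gives x ≡ 72·7 = 504 = 4·119 + 28 ≡ 28 (mod 119).
Check: T(28) = 81·28 + 20 = 2288 = 19·119 + 27 ≡ 27 (mod 119).

28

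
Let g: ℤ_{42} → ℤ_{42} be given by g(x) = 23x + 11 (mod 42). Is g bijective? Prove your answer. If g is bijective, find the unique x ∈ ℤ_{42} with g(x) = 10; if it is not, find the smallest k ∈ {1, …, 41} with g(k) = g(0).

Recall: g is injective when g(a) = g(b) forces a = b.
Suppose g(a) = g(b) in ℤ_{42}. Then 23a + 11 ≡ 23b + 11 (mod 42), so 23(a − b) ≡ 0 (mod 42).
Since gcd(23, 42) = 1, 23 is invertible modulo 42, hence a − b ≡ 0 (mod 42), i.e. a = b.
We now compute 23⁻¹ mod 42 explicitly. Euclid's algorithm: 42 = 1·23 + 19, 23 = 1·19 + 4, 19 = 4·4 + 3, 4 = 1·3 + 1; back-substituting gives 1 = 11·23 − 6·42, so 23⁻¹ ≡ 11 (mod 42).
For any y ∈ ℤ_{42}, x = 11(y − 11) mod 42 satisfies g(x) = 23·11(y − 11) + 11 ≡ y (since 23·11 ≡ 1 mod 42). So every y has a preimage.
Therefore g is bijective.
Since g is bijective, we compute g⁻¹(10): solve 23x + 11 ≡ 10 (mod 42), i.e. 23x ≡ 41 (mod 42).
Multiplying by 23⁻¹ = 11 gives x ≡ 11·41 = 451 = 10·42 + 31 ≡ 31 (mod 42).
Check: g(31) = 23·31 + 11 = 724 = 17·42 + 10 ≡ 10 (mod 42).

31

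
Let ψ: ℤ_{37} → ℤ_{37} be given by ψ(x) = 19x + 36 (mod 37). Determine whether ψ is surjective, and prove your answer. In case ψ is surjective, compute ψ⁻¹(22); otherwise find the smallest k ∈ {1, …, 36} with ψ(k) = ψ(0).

9

Since gcd(19, 37) = 1, 19 is invertible modulo 37. Euclid's algorithm: 37 = 1·19 + 18, 19 = 1·18 + 1; back-substituting gives 1 = 2·19 − 1·37, so 19⁻¹ ≡ 2 (mod 37).
Then y ↦ 2(y − 36) is a two-sided inverse to ψ, so every y ∈ ℤ_{37} has a preimage.
Thus ψ is surjective.
Since ψ is surjective, we compute ψ⁻¹(22): solve 19x + 36 ≡ 22 (mod 37), i.e. 19x ≡ 23 (mod 37).
Multiplying by 19⁻¹ = 2 gives x ≡ 2·23 = 46 = 1·37 + 9 ≡ 9 (mod 37).
Check: ψ(9) = 19·9 + 36 = 207 = 5·37 + 22 ≡ 22 (mod 37).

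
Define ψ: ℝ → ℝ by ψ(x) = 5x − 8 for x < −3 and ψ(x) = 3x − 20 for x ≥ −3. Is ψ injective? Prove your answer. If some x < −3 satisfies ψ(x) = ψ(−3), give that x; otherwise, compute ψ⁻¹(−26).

-21/5

Both pieces are strictly increasing (slopes 5 and 3), so each is injective on its own interval.
The left piece maps (−∞, −3) onto (−∞, −23); the right piece maps [−3, ∞) onto [−29, ∞).
These images overlap. In particular ψ(−3) = −29 (right piece), and solving 5x − 8 = −29 on the left piece gives x = −21/5 < −3.
So ψ(−21/5) = ψ(−3) with −21/5 ≠ −3, and ψ is not injective. This x = −21/5 is the requested value below −3.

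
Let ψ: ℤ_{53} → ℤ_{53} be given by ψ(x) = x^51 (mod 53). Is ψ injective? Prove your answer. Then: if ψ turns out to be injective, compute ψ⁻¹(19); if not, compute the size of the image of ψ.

14

Since 53 is prime, the nonzero elements of ℤ_{53} form a cyclic group of order 52.
As gcd(51, 52) = 1, raising to the 51st power is a bijection on this group: if x_1^51 ≡ x_2^51 then (x_1x_2^{−1})^51 = 1, and the only element of order dividing gcd(51, 52) = 1 is 1, so x_1 = x_2.
With ψ(0) = 0 this makes ψ injective on all of ℤ_{53}, hence bijective (finite equal-size domain and codomain). In particular ψ is injective.
Since ψ is injective, we find the preimage of 19. The inverse of x ↦ x^51 on (ℤ_{53})^× is x ↦ x^51, because 51·51 = 2601 = 50·52 + 1 ≡ 1 (mod 52) and x^{52} = 1 for x ≠ 0 (Fermat). So ψ⁻¹(19) = 19^51 mod 53.
Repeated squaring mod 53: 19^1 ≡ 19, 19^2 ≡ 19² = 361 ≡ 43, 19^4 ≡ 43² = 1849 ≡ 47, 19^8 ≡ 47² = 2209 ≡ 36, 19^16 ≡ 36² = 1296 ≡ 24, 19^32 ≡ 24² = 576 ≡ 46. Since 51 = 32 + 16 + 2 + 1, 19^51 ≡ 46·24·43·19: 46·24 = 1104 ≡ 44, then 44·43 = 1892 ≡ 37, then 37·19 = 703 ≡ 14. So 19^51 ≡ 14 (mod 53).
Hence ψ⁻¹(19) = 14.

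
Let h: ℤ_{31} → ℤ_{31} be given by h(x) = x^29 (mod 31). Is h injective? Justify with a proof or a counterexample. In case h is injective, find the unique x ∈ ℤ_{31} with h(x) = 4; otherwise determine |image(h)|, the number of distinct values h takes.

Since 31 is prime, the nonzero elements of ℤ_{31} form a cyclic group of order 30.
As gcd(29, 30) = 1, raising to the 29th power is a bijection on this group: if a^29 ≡ b^29 then (ab^{−1})^29 = 1, and the only element of order dividing gcd(29, 30) = 1 is 1, so a = b.
With h(0) = 0 this makes h injective on all of ℤ_{31}, hence bijective (finite equal-size domain and codomain). In particular h is injective.
Since h is injective, we find the preimage of 4. The inverse of x ↦ x^29 on (ℤ_{31})^× is x ↦ x^29, because 29·29 = 841 = 28·30 + 1 ≡ 1 (mod 30) and x^{30} = 1 for x ≠ 0 (Fermat). So h⁻¹(4) = 4^29 mod 31.
Repeated squaring mod 31: 4^1 ≡ 4, 4^2 ≡ 4² = 16, 4^4 ≡ 16² = 256 ≡ 8, 4^8 ≡ 8² = 64 ≡ 2, 4^16 ≡ 2² = 4. Since 29 = 16 + 8 + 4 + 1, 4^29 ≡ 4·2·8·4: 4·2 = 8, then 8·8 = 64 ≡ 2, then 2·4 = 8. So 4^29 ≡ 8 (mod 31).
Hence h⁻¹(4) = 8.

8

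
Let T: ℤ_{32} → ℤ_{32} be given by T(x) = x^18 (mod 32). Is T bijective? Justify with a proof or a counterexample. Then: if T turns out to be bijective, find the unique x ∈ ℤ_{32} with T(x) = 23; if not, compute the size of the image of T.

5

T(0) = 0^18 = 0.
T(2): Repeated squaring mod 32: 2^1 ≡ 2, 2^2 ≡ 2² = 4, 2^4 ≡ 4² = 16, 2^8 ≡ 16² = 256 ≡ 0, 2^16 ≡ 0² = 0. Since 18 = 16 + 2, 2^18 ≡ 0·4: 0·4 = 0. So 2^18 ≡ 0 (mod 32).
So T(0) = T(2) = 0 while 0 ≠ 2, thus T is not injective, hence not bijective.
Since T is not bijective, we determine |image(T)|. Computing x^18 mod 32 for each x (by repeated squaring, reducing mod 32 at every step), the values T(0), T(1), …, T(31) are: 0, 1, 0, 9, 0, 25, 0, 17, 0, 17, 0, 25, 0, 9, 0, 1, 0, 1, 0, 9, 0, 25, 0, 17, 0, 17, 0, 25, 0, 9, 0, 1.
The distinct values are {0, 1, 9, 17, 25}; there are 5 of them.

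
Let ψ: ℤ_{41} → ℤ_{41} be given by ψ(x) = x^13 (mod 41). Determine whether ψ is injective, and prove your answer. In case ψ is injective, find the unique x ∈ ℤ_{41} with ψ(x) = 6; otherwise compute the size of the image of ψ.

15

Since 41 is prime, the nonzero elements of ℤ_{41} form a cyclic group of order 40.
As gcd(13, 40) = 1, raising to the 13th power is a bijection on this group: if a^13 ≡ b^13 then (ab^{−1})^13 = 1, and the only element of order dividing gcd(13, 40) = 1 is 1, so a = b.
With ψ(0) = 0 this makes ψ injective on all of ℤ_{41}, hence bijective (finite equal-size domain and codomain). In particular ψ is injective.
Since ψ is injective, we find the preimage of 6. The inverse of x ↦ x^13 on (ℤ_{41})^× is x ↦ x^37, because 13·37 = 481 = 12·40 + 1 ≡ 1 (mod 40) and x^{40} = 1 for x ≠ 0 (Fermat). So ψ⁻¹(6) = 6^37 mod 41.
Repeated squaring mod 41: 6^1 ≡ 6, 6^2 ≡ 6² = 36, 6^4 ≡ 36² = 1296 ≡ 25, 6^8 ≡ 25² = 625 ≡ 10, 6^16 ≡ 10² = 100 ≡ 18, 6^32 ≡ 18² = 324 ≡ 37. Since 37 = 32 + 4 + 1, 6^37 ≡ 37·25·6: 37·25 = 925 ≡ 23, then 23·6 = 138 ≡ 15. So 6^37 ≡ 15 (mod 41).
Hence ψ⁻¹(6) = 15.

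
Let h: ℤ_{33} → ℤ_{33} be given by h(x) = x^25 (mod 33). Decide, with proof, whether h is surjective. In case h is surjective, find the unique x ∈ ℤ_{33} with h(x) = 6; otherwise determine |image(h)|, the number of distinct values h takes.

h(1) = 1^25 = 1.
h(4): Repeated squaring mod 33: 4^1 ≡ 4, 4^2 ≡ 4² = 16, 4^4 ≡ 16² = 256 ≡ 25, 4^8 ≡ 25² = 625 ≡ 31, 4^16 ≡ 31² = 961 ≡ 4. Since 25 = 16 + 8 + 1, 4^25 ≡ 4·31·4: 4·31 = 124 ≡ 25, then 25·4 = 100 ≡ 1. So 4^25 ≡ 1 (mod 33).
So h(1) = h(4) = 1 while 1 ≠ 4, thus h is not injective.
A non-injective map from the 33-element set ℤ_{33} to itself takes at most 32 distinct values, so it cannot be surjective. Thus h is not surjective.
Since h is not surjective, we determine |image(h)|. Computing x^25 mod 33 for each x (by repeated squaring, reducing mod 33 at every step), the values h(0), h(1), …, h(32) are: 0, 1, 32, 12, 1, 23, 21, 10, 32, 12, 10, 11, 12, 10, 23, 12, 1, 32, 21, 10, 23, 21, 22, 23, 21, 1, 23, 12, 10, 32, 21, 1, 32.
The distinct values are {0, 1, 10, 11, 12, 21, 22, 23, 32}; there are 9 of them.

9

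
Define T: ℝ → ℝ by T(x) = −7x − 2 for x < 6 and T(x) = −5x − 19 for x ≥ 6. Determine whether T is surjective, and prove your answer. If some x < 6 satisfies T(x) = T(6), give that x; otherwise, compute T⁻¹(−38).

Both pieces are strictly decreasing (slopes −7 and −5), so each is injective on its own interval.
The left piece maps (−∞, 6) onto (−44, ∞); the right piece maps [6, ∞) onto (−∞, −49].
The union (−44, ∞) ∪ (−∞, −49] omits the interval between −44 and −49; in particular −44 has no preimage. So T is not surjective.
Because the two images are disjoint, no x < 6 has T(x) = T(6), so we compute T⁻¹(−38): −38 lies in (−44, ∞), so solve −7x − 2 = −38: x = (−38 + 2)/(−7) = 36/7.

36/7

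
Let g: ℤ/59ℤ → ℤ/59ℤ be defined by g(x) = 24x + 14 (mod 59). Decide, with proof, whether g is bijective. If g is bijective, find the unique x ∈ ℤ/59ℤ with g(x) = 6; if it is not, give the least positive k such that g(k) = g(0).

39

Suppose g(x_1) = g(x_2) in ℤ/59ℤ. Then 24x_1 + 14 ≡ 24x_2 + 14 (mod 59), therefore 24(x_1 − x_2) ≡ 0 (mod 59).
Since gcd(24, 59) = 1, 24 is invertible modulo 59, hence x_1 − x_2 ≡ 0 (mod 59), i.e. x_1 = x_2.
We now compute 24⁻¹ mod 59 explicitly. Euclid's algorithm: 59 = 2·24 + 11, 24 = 2·11 + 2, 11 = 5·2 + 1; back-substituting gives 1 = 32·24 − 13·59, so 24⁻¹ ≡ 32 (mod 59).
Then y ↦ 32(y − 14) is a two-sided inverse to g, so every y ∈ ℤ/59ℤ has a preimage.
So g is bijective.
Since g is bijective, we compute g⁻¹(6): solve 24x + 14 ≡ 6 (mod 59), i.e. 24x ≡ 51 (mod 59).
Multiplying by 24⁻¹ = 32 gives x ≡ 32·51 = 1632 = 27·59 + 39 ≡ 39 (mod 59).
Check: g(39) = 24·39 + 14 = 950 = 16·59 + 6 ≡ 6 (mod 59).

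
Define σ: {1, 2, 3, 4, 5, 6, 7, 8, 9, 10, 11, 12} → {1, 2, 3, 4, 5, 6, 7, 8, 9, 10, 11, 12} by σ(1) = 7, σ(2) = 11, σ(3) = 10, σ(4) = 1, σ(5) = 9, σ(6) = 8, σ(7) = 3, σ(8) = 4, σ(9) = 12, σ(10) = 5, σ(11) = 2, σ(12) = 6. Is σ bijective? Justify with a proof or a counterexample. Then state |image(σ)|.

The values 7, 11, 10, 1, 9, 8, 3, 4, 12, 5, 2, 6 are a permutation of {1, 2, 3, 4, 5, 6, 7, 8, 9, 10, 11, 12}: each element appears exactly once.
So σ is injective and surjective, hence bijective.
The image of σ is {1, 2, 3, 4, 5, 6, 7, 8, 9, 10, 11, 12}, which has 12 elements.

12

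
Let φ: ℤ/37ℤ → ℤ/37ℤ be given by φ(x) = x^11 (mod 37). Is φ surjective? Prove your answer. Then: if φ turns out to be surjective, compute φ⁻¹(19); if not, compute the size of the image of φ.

15

Since 37 is prime, the nonzero elements of ℤ/37ℤ form a cyclic group of order 36.
As gcd(11, 36) = 1, raising to the 11th power is a bijection on this group: if s^11 ≡ t^11 then (st^{−1})^11 = 1, and the only element of order dividing gcd(11, 36) = 1 is 1, so s = t.
With φ(0) = 0 this makes φ injective on all of ℤ/37ℤ, hence bijective (finite equal-size domain and codomain). In particular φ is surjective.
Since φ is surjective, we find the preimage of 19. The inverse of x ↦ x^11 on (ℤ/37ℤ)^× is x ↦ x^23, because 11·23 = 253 = 7·36 + 1 ≡ 1 (mod 36) and x^{36} = 1 for x ≠ 0 (Fermat). So φ⁻¹(19) = 19^23 mod 37.
Repeated squaring mod 37: 19^1 ≡ 19, 19^2 ≡ 19² = 361 ≡ 28, 19^4 ≡ 28² = 784 ≡ 7, 19^8 ≡ 7² = 49 ≡ 12, 19^16 ≡ 12² = 144 ≡ 33. Since 23 = 16 + 4 + 2 + 1, 19^23 ≡ 33·7·28·19: 33·7 = 231 ≡ 9, then 9·28 = 252 ≡ 30, then 30·19 = 570 ≡ 15. So 19^23 ≡ 15 (mod 37).
Hence φ⁻¹(19) = 15.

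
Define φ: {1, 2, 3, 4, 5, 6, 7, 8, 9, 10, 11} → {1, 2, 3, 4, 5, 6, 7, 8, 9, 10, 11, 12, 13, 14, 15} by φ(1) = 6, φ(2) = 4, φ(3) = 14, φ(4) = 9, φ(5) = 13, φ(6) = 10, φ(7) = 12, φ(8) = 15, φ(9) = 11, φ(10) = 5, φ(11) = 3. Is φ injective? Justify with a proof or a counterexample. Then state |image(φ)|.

The values φ(1), …, φ(11) are 6, 4, 14, 9, 13, 10, 12, 15, 11, 5, 3 — all distinct.
So φ(u) = φ(v) only when u = v, and φ is injective.
The image of φ is {3, 4, 5, 6, 9, 10, 11, 12, 13, 14, 15}, which has 11 elements.

11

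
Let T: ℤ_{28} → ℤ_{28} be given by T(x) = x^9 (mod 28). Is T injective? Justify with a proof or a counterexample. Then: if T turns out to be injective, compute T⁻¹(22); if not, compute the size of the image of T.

9

T(2): Repeated squaring mod 28: 2^1 ≡ 2, 2^2 ≡ 2² = 4, 2^4 ≡ 4² = 16, 2^8 ≡ 16² = 256 ≡ 4. Since 9 = 8 + 1, 2^9 ≡ 4·2: 4·2 = 8. So 2^9 ≡ 8 (mod 28).
T(4): Repeated squaring mod 28: 4^1 ≡ 4, 4^2 ≡ 4² = 16, 4^4 ≡ 16² = 256 ≡ 4, 4^8 ≡ 4² = 16. Since 9 = 8 + 1, 4^9 ≡ 16·4: 16·4 = 64 ≡ 8. So 4^9 ≡ 8 (mod 28).
So T(2) = T(4) = 8 while 2 ≠ 4, thus T is not injective.
Since T is not injective, we determine |image(T)|. Computing x^9 mod 28 for each x (by repeated squaring, reducing mod 28 at every step), the values T(0), T(1), …, T(27) are: 0, 1, 8, 27, 8, 13, 20, 7, 8, 1, 20, 15, 20, 13, 0, 15, 8, 13, 8, 27, 20, 21, 8, 15, 20, 1, 20, 27.
The distinct values are {0, 1, 7, 8, 13, 15, 20, 21, 27}; there are 9 of them.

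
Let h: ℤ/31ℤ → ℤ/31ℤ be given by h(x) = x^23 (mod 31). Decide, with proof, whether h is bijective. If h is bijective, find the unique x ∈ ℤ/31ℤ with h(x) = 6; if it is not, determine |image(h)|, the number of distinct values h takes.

Since 31 is prime, the nonzero elements of ℤ/31ℤ form a cyclic group of order 30.
As gcd(23, 30) = 1, raising to the 23rd power is a bijection on this group: if u^23 ≡ v^23 then (uv^{−1})^23 = 1, and the only element of order dividing gcd(23, 30) = 1 is 1, so u = v.
With h(0) = 0 this makes h injective on all of ℤ/31ℤ, hence bijective (finite equal-size domain and codomain). In particular h is bijective.
Since h is bijective, we find the preimage of 6. The inverse of x ↦ x^23 on (ℤ/31ℤ)^× is x ↦ x^17, because 23·17 = 391 = 13·30 + 1 ≡ 1 (mod 30) and x^{30} = 1 for x ≠ 0 (Fermat). So h⁻¹(6) = 6^17 mod 31.
Repeated squaring mod 31: 6^1 ≡ 6, 6^2 ≡ 6² = 36 ≡ 5, 6^4 ≡ 5² = 25, 6^8 ≡ 25² = 625 ≡ 5, 6^16 ≡ 5² = 25. Since 17 = 16 + 1, 6^17 ≡ 25·6: 25·6 = 150 ≡ 26. So 6^17 ≡ 26 (mod 31).
Hence h⁻¹(6) = 26.

26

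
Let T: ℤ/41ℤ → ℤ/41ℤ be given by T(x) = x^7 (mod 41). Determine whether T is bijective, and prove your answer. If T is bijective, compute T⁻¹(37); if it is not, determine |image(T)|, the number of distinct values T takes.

Since 41 is prime, the nonzero elements of ℤ/41ℤ form a cyclic group of order 40.
As gcd(7, 40) = 1, raising to the 7th power is a bijection on this group: if x_1^7 ≡ x_2^7 then (x_1x_2^{−1})^7 = 1, and the only element of order dividing gcd(7, 40) = 1 is 1, so x_1 = x_2.
With T(0) = 0 this makes T injective on all of ℤ/41ℤ, hence bijective (finite equal-size domain and codomain). In particular T is bijective.
Since T is bijective, we find the preimage of 37. The inverse of x ↦ x^7 on (ℤ/41ℤ)^× is x ↦ x^23, because 7·23 = 161 = 4·40 + 1 ≡ 1 (mod 40) and x^{40} = 1 for x ≠ 0 (Fermat). So T⁻¹(37) = 37^23 mod 41.
Repeated squaring mod 41: 37^1 ≡ 37, 37^2 ≡ 37² = 1369 ≡ 16, 37^4 ≡ 16² = 256 ≡ 10, 37^8 ≡ 10² = 100 ≡ 18, 37^16 ≡ 18² = 324 ≡ 37. Since 23 = 16 + 4 + 2 + 1, 37^23 ≡ 37·10·16·37: 37·10 = 370 ≡ 1, then 1·16 = 16, then 16·37 = 592 ≡ 18. So 37^23 ≡ 18 (mod 41).
Hence T⁻¹(37) = 18.

18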